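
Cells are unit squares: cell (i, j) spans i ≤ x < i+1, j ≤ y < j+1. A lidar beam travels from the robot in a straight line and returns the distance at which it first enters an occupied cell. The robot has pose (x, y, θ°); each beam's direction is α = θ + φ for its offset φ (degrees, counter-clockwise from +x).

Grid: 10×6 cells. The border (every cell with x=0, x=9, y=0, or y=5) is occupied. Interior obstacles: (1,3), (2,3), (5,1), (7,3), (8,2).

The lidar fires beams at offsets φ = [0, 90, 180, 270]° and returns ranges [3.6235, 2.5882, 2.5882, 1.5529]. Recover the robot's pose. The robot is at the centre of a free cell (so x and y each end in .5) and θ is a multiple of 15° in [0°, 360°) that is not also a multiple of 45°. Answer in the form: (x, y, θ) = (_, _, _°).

The pose lattice has 27·16 = 432 candidates. Test each by forward raycasting.
  (7.5, 2.5, 150°): beam 1 = 5.0000 ≠ 3.6235 ✗
  (4.5, 2.5, 255°): beam 1 = 1.5529 ≠ 3.6235 ✗
  (6.5, 2.5, 300°): beam 1 = 1.7321 ≠ 3.6235 ✗
  (2.5, 2.5, 240°): beam 1 = 1.7321 ≠ 3.6235 ✗
  (8.5, 3.5, 60°): beam 1 = 1.0000 ≠ 3.6235 ✗
  …
  (3.5, 2.5, 15°): r_1=3.6235, r_2=2.5882, r_3=2.5882, r_4=1.5529 — all match ✓
No second candidate reproduces the full scan.

(x, y, θ) = (3.5, 2.5, 15°)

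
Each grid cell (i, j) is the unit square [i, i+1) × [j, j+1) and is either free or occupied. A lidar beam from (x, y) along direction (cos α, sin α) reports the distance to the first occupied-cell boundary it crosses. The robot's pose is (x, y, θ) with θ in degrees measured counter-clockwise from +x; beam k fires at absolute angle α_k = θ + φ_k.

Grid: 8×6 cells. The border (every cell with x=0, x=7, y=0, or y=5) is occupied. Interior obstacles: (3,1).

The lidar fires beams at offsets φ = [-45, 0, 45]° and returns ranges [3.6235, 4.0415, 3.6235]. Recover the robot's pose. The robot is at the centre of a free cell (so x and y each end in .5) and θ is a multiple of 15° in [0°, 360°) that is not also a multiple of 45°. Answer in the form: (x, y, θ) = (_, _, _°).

(x, y, θ) = (3.5, 4.5, 300°)

The pose lattice has 23·16 = 368 candidates. Test each by forward raycasting.
  (4.5, 4.5, 150°): beam 1 = 0.5176 ≠ 3.6235 ✗
  (5.5, 4.5, 150°): beam 1 = 0.5176 ≠ 3.6235 ✗
  (4.5, 3.5, 255°): beam 1 = 4.0415 ≠ 3.6235 ✗
  …
  (3.5, 4.5, 300°): r_1=3.6235, r_2=4.0415, r_3=3.6235 — all match ✓
No second candidate reproduces the full scan.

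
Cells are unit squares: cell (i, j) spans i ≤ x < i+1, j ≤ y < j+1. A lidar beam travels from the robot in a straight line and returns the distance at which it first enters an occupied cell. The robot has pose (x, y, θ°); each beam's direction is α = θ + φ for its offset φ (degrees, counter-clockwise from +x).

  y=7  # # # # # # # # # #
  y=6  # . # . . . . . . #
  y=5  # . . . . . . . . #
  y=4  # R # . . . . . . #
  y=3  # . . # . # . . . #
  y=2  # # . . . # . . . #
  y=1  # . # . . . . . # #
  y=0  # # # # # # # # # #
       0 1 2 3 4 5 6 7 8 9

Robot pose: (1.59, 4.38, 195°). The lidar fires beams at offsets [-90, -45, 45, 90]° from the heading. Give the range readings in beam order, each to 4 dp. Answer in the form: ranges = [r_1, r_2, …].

ranges = [2.2796, 0.6813, 1.1800, 1.4287]

beam 1: φ=-90°, α=105°
  d=(-0.2588,0.9659)  start (1,4)  tX=2.2796 tY=0.6419  stride 1/|dx|=3.8637 1/|dy|=1.0353
    cross y-line → (1,5), t=0.6419
    cross y-line → (1,6), t=1.6771
    cross x-line → (0,6), t=2.2796 (wall)
  → r_1 = 2.2796
beam 2: φ=-45°, α=150°
  d=(-0.8660,0.5000)  start (1,4)  tX=0.6813 tY=1.2400  stride 1/|dx|=1.1547 1/|dy|=2.0000
    cross x-line → (0,4), t=0.6813 (wall)
  → r_2 = 0.6813
beam 3: φ=45°, α=240°
  d=(-0.5000,-0.8660)  start (1,4)  tX=1.1800 tY=0.4388  stride 1/|dx|=2.0000 1/|dy|=1.1547
    cross y-line → (1,3), t=0.4388
    cross x-line → (0,3), t=1.1800 (wall)
  → r_3 = 1.1800
beam 4: φ=90°, α=285°
  d=(0.2588,-0.9659)  start (1,4)  tX=1.5841 tY=0.3934  stride 1/|dx|=3.8637 1/|dy|=1.0353
    cross y-line → (1,3), t=0.3934
    cross y-line → (1,2), t=1.4287 (wall)
  → r_4 = 1.4287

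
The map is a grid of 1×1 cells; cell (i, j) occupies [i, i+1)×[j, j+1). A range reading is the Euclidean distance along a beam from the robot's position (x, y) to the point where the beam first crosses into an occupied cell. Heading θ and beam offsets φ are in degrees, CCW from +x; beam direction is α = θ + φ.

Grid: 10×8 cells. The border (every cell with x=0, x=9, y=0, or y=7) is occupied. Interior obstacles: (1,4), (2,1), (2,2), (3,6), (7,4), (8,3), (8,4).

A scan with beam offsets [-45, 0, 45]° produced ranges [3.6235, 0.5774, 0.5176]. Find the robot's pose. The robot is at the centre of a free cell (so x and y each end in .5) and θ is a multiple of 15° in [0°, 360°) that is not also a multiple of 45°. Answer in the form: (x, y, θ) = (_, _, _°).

(x, y, θ) = (6.5, 4.5, 330°)

The pose lattice has 41·16 = 656 candidates. Test each by forward raycasting.
  (4.5, 6.5, 300°): beam 1 = 5.6940 ≠ 3.6235 ✗
  (8.5, 2.5, 330°): beam 1 = 1.5529 ≠ 3.6235 ✗
  (8.5, 5.5, 120°): beam 1 = 1.5529 ≠ 3.6235 ✗
  (3.5, 4.5, 165°): beam 1 = 2.8868 ≠ 3.6235 ✗
  …
  (6.5, 4.5, 330°): r_1=3.6235, r_2=0.5774, r_3=0.5176 — all match ✓
No second candidate reproduces the full scan.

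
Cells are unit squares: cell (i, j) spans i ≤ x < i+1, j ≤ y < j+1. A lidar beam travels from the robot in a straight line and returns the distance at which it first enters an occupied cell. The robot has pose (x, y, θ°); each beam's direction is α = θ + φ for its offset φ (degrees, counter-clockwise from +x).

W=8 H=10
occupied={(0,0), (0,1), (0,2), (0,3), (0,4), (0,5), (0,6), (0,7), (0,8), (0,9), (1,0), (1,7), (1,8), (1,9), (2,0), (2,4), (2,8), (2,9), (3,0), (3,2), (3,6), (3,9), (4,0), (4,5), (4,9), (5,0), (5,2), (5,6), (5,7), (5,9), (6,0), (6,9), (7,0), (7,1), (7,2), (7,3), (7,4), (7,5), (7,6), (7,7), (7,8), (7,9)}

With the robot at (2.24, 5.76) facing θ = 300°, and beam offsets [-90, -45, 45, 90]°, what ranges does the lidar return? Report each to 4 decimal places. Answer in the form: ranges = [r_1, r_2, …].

beam 1: φ=-90°, α=210°
  dir = (cos 210°, sin 210°) = (-0.8660, -0.5000); from cell (2,5)
  next x-line at t=0.2771, next y-line at t=1.5200; Δt_x=1.1547, Δt_y=2.0000
    x: enter (1,5) at t=0.2771
    x: enter (0,5) at t=1.4318 ← occupied
  → r_1 = 1.4318
beam 2: φ=-45°, α=255°
  dir = (cos 255°, sin 255°) = (-0.2588, -0.9659); from cell (2,5)
  next x-line at t=0.9273, next y-line at t=0.7868; Δt_x=3.8637, Δt_y=1.0353
    y: enter (2,4) at t=0.7868 ← occupied
  → r_2 = 0.7868
beam 3: φ=45°, α=345°
  dir = (cos 345°, sin 345°) = (0.9659, -0.2588); from cell (2,5)
  next x-line at t=0.7868, next y-line at t=2.9364; Δt_x=1.0353, Δt_y=3.8637
    x: enter (3,5) at t=0.7868
    x: enter (4,5) at t=1.8221 ← occupied
  → r_3 = 1.8221
beam 4: φ=90°, α=30°
  dir = (cos 30°, sin 30°) = (0.8660, 0.5000); from cell (2,5)
  next x-line at t=0.8776, next y-line at t=0.4800; Δt_x=1.1547, Δt_y=2.0000
    y: enter (2,6) at t=0.4800
    x: enter (3,6) at t=0.8776 ← occupied
  → r_4 = 0.8776

ranges = [1.4318, 0.7868, 1.8221, 0.8776]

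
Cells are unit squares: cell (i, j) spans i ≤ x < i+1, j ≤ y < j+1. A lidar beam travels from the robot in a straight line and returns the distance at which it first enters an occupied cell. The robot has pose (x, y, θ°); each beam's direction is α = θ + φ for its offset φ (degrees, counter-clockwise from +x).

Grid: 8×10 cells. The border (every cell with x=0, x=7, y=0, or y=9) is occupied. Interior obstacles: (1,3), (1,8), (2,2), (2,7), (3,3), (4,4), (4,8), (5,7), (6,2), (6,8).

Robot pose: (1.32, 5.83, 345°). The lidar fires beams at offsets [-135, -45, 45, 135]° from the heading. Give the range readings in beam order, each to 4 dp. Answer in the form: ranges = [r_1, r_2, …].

ranges = [0.3695, 3.2678, 4.2493, 0.6400]

beam 1: φ=-135°, α=210°
  direction (-0.8660, -0.5000); cell (1,5); t to first gridline: x 0.3695, y 1.6600 (then +1.1547 / +2.0000)
    (0,5) via x @ 0.3695  # hit
  → r_1 = 0.3695
beam 2: φ=-45°, α=300°
  direction (0.5000, -0.8660); cell (1,5); t to first gridline: x 1.3600, y 0.9584 (then +2.0000 / +1.1547)
    (1,4) via y @ 0.9584
    (2,4) via x @ 1.3600
    (2,3) via y @ 2.1131
    (2,2) via y @ 3.2678  # hit
  → r_2 = 3.2678
beam 3: φ=45°, α=30°
  direction (0.8660, 0.5000); cell (1,5); t to first gridline: x 0.7852, y 0.3400 (then +1.1547 / +2.0000)
    (1,6) via y @ 0.3400
    (2,6) via x @ 0.7852
    (3,6) via x @ 1.9399
    (3,7) via y @ 2.3400
    (4,7) via x @ 3.0946
    (5,7) via x @ 4.2493  # hit
  → r_3 = 4.2493
beam 4: φ=135°, α=120°
  direction (-0.5000, 0.8660); cell (1,5); t to first gridline: x 0.6400, y 0.1963 (then +2.0000 / +1.1547)
    (1,6) via y @ 0.1963
    (0,6) via x @ 0.6400  # hit
  → r_4 = 0.6400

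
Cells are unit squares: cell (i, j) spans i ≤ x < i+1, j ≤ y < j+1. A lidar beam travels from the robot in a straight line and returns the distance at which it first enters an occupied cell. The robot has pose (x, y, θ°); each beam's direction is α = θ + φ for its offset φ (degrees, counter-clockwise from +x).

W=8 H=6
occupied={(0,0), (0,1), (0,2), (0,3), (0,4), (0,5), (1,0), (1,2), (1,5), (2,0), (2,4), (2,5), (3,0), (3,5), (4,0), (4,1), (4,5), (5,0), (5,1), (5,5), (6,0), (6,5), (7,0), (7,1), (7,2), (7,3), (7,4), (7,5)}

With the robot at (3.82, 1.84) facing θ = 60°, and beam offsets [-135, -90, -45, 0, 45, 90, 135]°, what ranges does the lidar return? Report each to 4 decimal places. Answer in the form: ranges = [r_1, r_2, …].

beam 1: φ=-135°, α=285°
  dir = (cos 285°, sin 285°) = (0.2588, -0.9659); from cell (3,1)
  next x-line at t=0.6955, next y-line at t=0.8696; Δt_x=3.8637, Δt_y=1.0353
    x: enter (4,1) at t=0.6955 ← occupied
  → r_1 = 0.6955
beam 2: φ=-90°, α=330°
  dir = (cos 330°, sin 330°) = (0.8660, -0.5000); from cell (3,1)
  next x-line at t=0.2078, next y-line at t=1.6800; Δt_x=1.1547, Δt_y=2.0000
    x: enter (4,1) at t=0.2078 ← occupied
  → r_2 = 0.2078
beam 3: φ=-45°, α=15°
  dir = (cos 15°, sin 15°) = (0.9659, 0.2588); from cell (3,1)
  next x-line at t=0.1863, next y-line at t=0.6182; Δt_x=1.0353, Δt_y=3.8637
    x: enter (4,1) at t=0.1863 ← occupied
  → r_3 = 0.1863
beam 4: φ=0°, α=60°
  dir = (cos 60°, sin 60°) = (0.5000, 0.8660); from cell (3,1)
  next x-line at t=0.3600, next y-line at t=0.1848; Δt_x=2.0000, Δt_y=1.1547
    y: enter (3,2) at t=0.1848
    x: enter (4,2) at t=0.3600
    y: enter (4,3) at t=1.3395
    x: enter (5,3) at t=2.3600
    y: enter (5,4) at t=2.4942
    y: enter (5,5) at t=3.6489 ← occupied
  → r_4 = 3.6489
beam 5: φ=45°, α=105°
  dir = (cos 105°, sin 105°) = (-0.2588, 0.9659); from cell (3,1)
  next x-line at t=3.1682, next y-line at t=0.1656; Δt_x=3.8637, Δt_y=1.0353
    y: enter (3,2) at t=0.1656
    y: enter (3,3) at t=1.2009
    y: enter (3,4) at t=2.2362
    x: enter (2,4) at t=3.1682 ← occupied
  → r_5 = 3.1682
beam 6: φ=90°, α=150°
  dir = (cos 150°, sin 150°) = (-0.8660, 0.5000); from cell (3,1)
  next x-line at t=0.9469, next y-line at t=0.3200; Δt_x=1.1547, Δt_y=2.0000
    y: enter (3,2) at t=0.3200
    x: enter (2,2) at t=0.9469
    x: enter (1,2) at t=2.1016 ← occupied
  → r_6 = 2.1016
beam 7: φ=135°, α=195°
  dir = (cos 195°, sin 195°) = (-0.9659, -0.2588); from cell (3,1)
  next x-line at t=0.8489, next y-line at t=3.2455; Δt_x=1.0353, Δt_y=3.8637
    x: enter (2,1) at t=0.8489
    x: enter (1,1) at t=1.8842
    x: enter (0,1) at t=2.9195 ← occupied
  → r_7 = 2.9195

ranges = [0.6955, 0.2078, 0.1863, 3.6489, 3.1682, 2.1016, 2.9195]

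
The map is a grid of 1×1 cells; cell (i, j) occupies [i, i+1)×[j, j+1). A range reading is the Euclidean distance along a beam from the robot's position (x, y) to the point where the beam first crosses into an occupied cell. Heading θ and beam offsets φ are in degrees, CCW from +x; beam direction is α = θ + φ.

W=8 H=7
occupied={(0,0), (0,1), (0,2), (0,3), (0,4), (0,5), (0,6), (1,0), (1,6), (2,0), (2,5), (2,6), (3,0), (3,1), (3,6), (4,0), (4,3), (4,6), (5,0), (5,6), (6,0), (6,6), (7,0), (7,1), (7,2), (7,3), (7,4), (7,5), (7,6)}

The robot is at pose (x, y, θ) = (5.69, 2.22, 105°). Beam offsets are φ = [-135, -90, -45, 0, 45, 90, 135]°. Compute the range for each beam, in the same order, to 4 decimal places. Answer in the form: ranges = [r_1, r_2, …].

ranges = [1.5127, 1.3562, 2.6200, 3.9133, 1.5600, 1.7496, 1.4087]

beam 1: φ=-135°, α=330°
  dir = (cos 330°, sin 330°) = (0.8660, -0.5000); from cell (5,2)
  next x-line at t=0.3580, next y-line at t=0.4400; Δt_x=1.1547, Δt_y=2.0000
    x: enter (6,2) at t=0.3580
    y: enter (6,1) at t=0.4400
    x: enter (7,1) at t=1.5127 ← occupied
  → r_1 = 1.5127
beam 2: φ=-90°, α=15°
  dir = (cos 15°, sin 15°) = (0.9659, 0.2588); from cell (5,2)
  next x-line at t=0.3209, next y-line at t=3.0137; Δt_x=1.0353, Δt_y=3.8637
    x: enter (6,2) at t=0.3209
    x: enter (7,2) at t=1.3562 ← occupied
  → r_2 = 1.3562
beam 3: φ=-45°, α=60°
  dir = (cos 60°, sin 60°) = (0.5000, 0.8660); from cell (5,2)
  next x-line at t=0.6200, next y-line at t=0.9007; Δt_x=2.0000, Δt_y=1.1547
    x: enter (6,2) at t=0.6200
    y: enter (6,3) at t=0.9007
    y: enter (6,4) at t=2.0554
    x: enter (7,4) at t=2.6200 ← occupied
  → r_3 = 2.6200
beam 4: φ=0°, α=105°
  dir = (cos 105°, sin 105°) = (-0.2588, 0.9659); from cell (5,2)
  next x-line at t=2.6660, next y-line at t=0.8075; Δt_x=3.8637, Δt_y=1.0353
    y: enter (5,3) at t=0.8075
    y: enter (5,4) at t=1.8428
    x: enter (4,4) at t=2.6660
    y: enter (4,5) at t=2.8781
    y: enter (4,6) at t=3.9133 ← occupied
  → r_4 = 3.9133
beam 5: φ=45°, α=150°
  dir = (cos 150°, sin 150°) = (-0.8660, 0.5000); from cell (5,2)
  next x-line at t=0.7967, next y-line at t=1.5600; Δt_x=1.1547, Δt_y=2.0000
    x: enter (4,2) at t=0.7967
    y: enter (4,3) at t=1.5600 ← occupied
  → r_5 = 1.5600
beam 6: φ=90°, α=195°
  dir = (cos 195°, sin 195°) = (-0.9659, -0.2588); from cell (5,2)
  next x-line at t=0.7143, next y-line at t=0.8500; Δt_x=1.0353, Δt_y=3.8637
    x: enter (4,2) at t=0.7143
    y: enter (4,1) at t=0.8500
    x: enter (3,1) at t=1.7496 ← occupied
  → r_6 = 1.7496
beam 7: φ=135°, α=240°
  dir = (cos 240°, sin 240°) = (-0.5000, -0.8660); from cell (5,2)
  next x-line at t=1.3800, next y-line at t=0.2540; Δt_x=2.0000, Δt_y=1.1547
    y: enter (5,1) at t=0.2540
    x: enter (4,1) at t=1.3800
    y: enter (4,0) at t=1.4087 ← occupied
  → r_7 = 1.4087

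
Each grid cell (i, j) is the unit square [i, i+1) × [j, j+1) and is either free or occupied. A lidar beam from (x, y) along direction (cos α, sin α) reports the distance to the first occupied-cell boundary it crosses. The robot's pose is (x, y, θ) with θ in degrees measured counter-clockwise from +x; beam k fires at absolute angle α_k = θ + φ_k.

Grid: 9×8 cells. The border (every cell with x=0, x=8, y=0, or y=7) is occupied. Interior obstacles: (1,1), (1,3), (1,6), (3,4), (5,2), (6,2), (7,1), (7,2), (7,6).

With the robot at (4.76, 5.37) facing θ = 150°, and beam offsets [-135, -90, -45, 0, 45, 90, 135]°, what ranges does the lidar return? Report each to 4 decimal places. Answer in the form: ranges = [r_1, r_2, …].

ranges = [2.4341, 1.8822, 1.6875, 3.1870, 1.4296, 1.5200, 2.4536]

beam 1: φ=-135°, α=15°
  d=(0.9659,0.2588)  start (4,5)  tX=0.2485 tY=2.4341  stride 1/|dx|=1.0353 1/|dy|=3.8637
    cross x-line → (5,5), t=0.2485
    cross x-line → (6,5), t=1.2837
    cross x-line → (7,5), t=2.3190
    cross y-line → (7,6), t=2.4341 (wall)
  → r_1 = 2.4341
beam 2: φ=-90°, α=60°
  d=(0.5000,0.8660)  start (4,5)  tX=0.4800 tY=0.7275  stride 1/|dx|=2.0000 1/|dy|=1.1547
    cross x-line → (5,5), t=0.4800
    cross y-line → (5,6), t=0.7275
    cross y-line → (5,7), t=1.8822 (wall)
  → r_2 = 1.8822
beam 3: φ=-45°, α=105°
  d=(-0.2588,0.9659)  start (4,5)  tX=2.9364 tY=0.6522  stride 1/|dx|=3.8637 1/|dy|=1.0353
    cross y-line → (4,6), t=0.6522
    cross y-line → (4,7), t=1.6875 (wall)
  → r_3 = 1.6875
beam 4: φ=0°, α=150°
  d=(-0.8660,0.5000)  start (4,5)  tX=0.8776 tY=1.2600  stride 1/|dx|=1.1547 1/|dy|=2.0000
    cross x-line → (3,5), t=0.8776
    cross y-line → (3,6), t=1.2600
    cross x-line → (2,6), t=2.0323
    cross x-line → (1,6), t=3.1870 (wall)
  → r_4 = 3.1870
beam 5: φ=45°, α=195°
  d=(-0.9659,-0.2588)  start (4,5)  tX=0.7868 tY=1.4296  stride 1/|dx|=1.0353 1/|dy|=3.8637
    cross x-line → (3,5), t=0.7868
    cross y-line → (3,4), t=1.4296 (wall)
  → r_5 = 1.4296
beam 6: φ=90°, α=240°
  d=(-0.5000,-0.8660)  start (4,5)  tX=1.5200 tY=0.4272  stride 1/|dx|=2.0000 1/|dy|=1.1547
    cross y-line → (4,4), t=0.4272
    cross x-line → (3,4), t=1.5200 (wall)
  → r_6 = 1.5200
beam 7: φ=135°, α=285°
  d=(0.2588,-0.9659)  start (4,5)  tX=0.9273 tY=0.3831  stride 1/|dx|=3.8637 1/|dy|=1.0353
    cross y-line → (4,4), t=0.3831
    cross x-line → (5,4), t=0.9273
    cross y-line → (5,3), t=1.4183
    cross y-line → (5,2), t=2.4536 (wall)
  → r_7 = 2.4536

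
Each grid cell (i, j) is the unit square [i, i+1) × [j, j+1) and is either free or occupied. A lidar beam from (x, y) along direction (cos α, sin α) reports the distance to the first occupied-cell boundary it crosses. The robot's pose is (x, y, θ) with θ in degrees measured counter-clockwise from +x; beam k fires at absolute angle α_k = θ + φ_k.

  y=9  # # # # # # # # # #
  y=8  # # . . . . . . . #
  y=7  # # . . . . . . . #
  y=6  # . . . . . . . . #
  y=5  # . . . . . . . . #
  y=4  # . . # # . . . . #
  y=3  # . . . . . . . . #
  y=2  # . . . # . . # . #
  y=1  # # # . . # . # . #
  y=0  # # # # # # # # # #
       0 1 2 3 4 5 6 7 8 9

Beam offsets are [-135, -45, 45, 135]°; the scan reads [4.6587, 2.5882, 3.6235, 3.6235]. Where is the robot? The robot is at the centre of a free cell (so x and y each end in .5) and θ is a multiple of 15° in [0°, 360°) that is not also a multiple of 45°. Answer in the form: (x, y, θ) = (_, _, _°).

(x, y, θ) = (5.5, 5.5, 300°)

The pose lattice has 54·16 = 864 candidates. Test each by forward raycasting.
  (8.5, 7.5, 345°): beam 1 = 5.0000 ≠ 4.6587 ✗
  (6.5, 4.5, 60°): beam 1 = 1.9319 ≠ 4.6587 ✗
  (8.5, 1.5, 255°): beam 1 = 1.0000 ≠ 4.6587 ✗
  (1.5, 2.5, 255°): beam 1 = 1.0000 ≠ 4.6587 ✗
  …
  (5.5, 5.5, 300°): r_1=4.6587, r_2=2.5882, r_3=3.6235, r_4=3.6235 — all match ✓
No second candidate reproduces the full scan.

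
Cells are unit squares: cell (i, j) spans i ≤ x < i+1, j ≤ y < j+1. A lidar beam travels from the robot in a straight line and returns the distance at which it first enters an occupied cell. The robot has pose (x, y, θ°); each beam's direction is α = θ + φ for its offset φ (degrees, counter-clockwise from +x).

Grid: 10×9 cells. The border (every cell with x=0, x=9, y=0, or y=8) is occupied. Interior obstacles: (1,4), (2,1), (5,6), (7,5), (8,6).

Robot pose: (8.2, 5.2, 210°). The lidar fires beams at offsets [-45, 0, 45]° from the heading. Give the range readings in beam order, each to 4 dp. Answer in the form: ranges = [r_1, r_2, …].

ranges = [0.2071, 0.2309, 4.3482]

beam 1: φ=-45°, α=165°
  dir = (cos 165°, sin 165°) = (-0.9659, 0.2588); from cell (8,5)
  next x-line at t=0.2071, next y-line at t=3.0910; Δt_x=1.0353, Δt_y=3.8637
    x: enter (7,5) at t=0.2071 ← occupied
  → r_1 = 0.2071
beam 2: φ=0°, α=210°
  dir = (cos 210°, sin 210°) = (-0.8660, -0.5000); from cell (8,5)
  next x-line at t=0.2309, next y-line at t=0.4000; Δt_x=1.1547, Δt_y=2.0000
    x: enter (7,5) at t=0.2309 ← occupied
  → r_2 = 0.2309
beam 3: φ=45°, α=255°
  dir = (cos 255°, sin 255°) = (-0.2588, -0.9659); from cell (8,5)
  next x-line at t=0.7727, next y-line at t=0.2071; Δt_x=3.8637, Δt_y=1.0353
    y: enter (8,4) at t=0.2071
    x: enter (7,4) at t=0.7727
    y: enter (7,3) at t=1.2423
    y: enter (7,2) at t=2.2776
    y: enter (7,1) at t=3.3129
    y: enter (7,0) at t=4.3482 ← occupied
  → r_3 = 4.3482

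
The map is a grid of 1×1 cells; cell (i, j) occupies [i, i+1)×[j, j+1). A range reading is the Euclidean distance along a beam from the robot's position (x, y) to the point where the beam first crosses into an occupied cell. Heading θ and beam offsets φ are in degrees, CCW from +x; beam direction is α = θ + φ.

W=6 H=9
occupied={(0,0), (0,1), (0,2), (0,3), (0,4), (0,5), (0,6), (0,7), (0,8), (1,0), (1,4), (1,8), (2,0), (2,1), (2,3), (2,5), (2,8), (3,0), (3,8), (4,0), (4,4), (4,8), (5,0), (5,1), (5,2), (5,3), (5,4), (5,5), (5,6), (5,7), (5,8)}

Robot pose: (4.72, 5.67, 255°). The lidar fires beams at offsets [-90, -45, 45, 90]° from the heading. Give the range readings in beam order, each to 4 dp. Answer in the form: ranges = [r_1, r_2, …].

beam 1: φ=-90°, α=165°
  direction (-0.9659, 0.2588); cell (4,5); t to first gridline: x 0.7454, y 1.2750 (then +1.0353 / +3.8637)
    (3,5) via x @ 0.7454
    (3,6) via y @ 1.2750
    (2,6) via x @ 1.7807
    (1,6) via x @ 2.8160
    (0,6) via x @ 3.8512  # hit
  → r_1 = 3.8512
beam 2: φ=-45°, α=210°
  direction (-0.8660, -0.5000); cell (4,5); t to first gridline: x 0.8314, y 1.3400 (then +1.1547 / +2.0000)
    (3,5) via x @ 0.8314
    (3,4) via y @ 1.3400
    (2,4) via x @ 1.9861
    (1,4) via x @ 3.1408  # hit
  → r_2 = 3.1408
beam 3: φ=45°, α=300°
  direction (0.5000, -0.8660); cell (4,5); t to first gridline: x 0.5600, y 0.7736 (then +2.0000 / +1.1547)
    (5,5) via x @ 0.5600  # hit
  → r_3 = 0.5600
beam 4: φ=90°, α=345°
  direction (0.9659, -0.2588); cell (4,5); t to first gridline: x 0.2899, y 2.5887 (then +1.0353 / +3.8637)
    (5,5) via x @ 0.2899  # hit
  → r_4 = 0.2899

ranges = [3.8512, 3.1408, 0.5600, 0.2899]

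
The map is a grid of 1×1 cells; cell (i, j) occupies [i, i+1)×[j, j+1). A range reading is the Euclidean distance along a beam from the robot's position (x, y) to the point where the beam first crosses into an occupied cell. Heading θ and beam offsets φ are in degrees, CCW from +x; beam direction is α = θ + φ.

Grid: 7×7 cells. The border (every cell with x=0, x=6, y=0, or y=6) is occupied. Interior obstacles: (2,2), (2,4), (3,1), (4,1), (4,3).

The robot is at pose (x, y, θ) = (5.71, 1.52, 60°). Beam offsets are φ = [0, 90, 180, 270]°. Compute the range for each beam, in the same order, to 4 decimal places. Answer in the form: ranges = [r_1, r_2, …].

beam 1: φ=0°, α=60°
  cosα=0.5000 sinα=0.8660 | (5,1) | tMaxX 0.5800 tMaxY 0.5543 | tΔX 2.0000 tΔY 1.1547
    t=0.5543 [y] (5,2)
    t=0.5800 [x] (6,2) — stop
  → r_1 = 0.5800
beam 2: φ=90°, α=150°
  cosα=-0.8660 sinα=0.5000 | (5,1) | tMaxX 0.8198 tMaxY 0.9600 | tΔX 1.1547 tΔY 2.0000
    t=0.8198 [x] (4,1) — stop
  → r_2 = 0.8198
beam 3: φ=180°, α=240°
  cosα=-0.5000 sinα=-0.8660 | (5,1) | tMaxX 1.4200 tMaxY 0.6004 | tΔX 2.0000 tΔY 1.1547
    t=0.6004 [y] (5,0) — stop
  → r_3 = 0.6004
beam 4: φ=270°, α=330°
  cosα=0.8660 sinα=-0.5000 | (5,1) | tMaxX 0.3349 tMaxY 1.0400 | tΔX 1.1547 tΔY 2.0000
    t=0.3349 [x] (6,1) — stop
  → r_4 = 0.3349

ranges = [0.5800, 0.8198, 0.6004, 0.3349]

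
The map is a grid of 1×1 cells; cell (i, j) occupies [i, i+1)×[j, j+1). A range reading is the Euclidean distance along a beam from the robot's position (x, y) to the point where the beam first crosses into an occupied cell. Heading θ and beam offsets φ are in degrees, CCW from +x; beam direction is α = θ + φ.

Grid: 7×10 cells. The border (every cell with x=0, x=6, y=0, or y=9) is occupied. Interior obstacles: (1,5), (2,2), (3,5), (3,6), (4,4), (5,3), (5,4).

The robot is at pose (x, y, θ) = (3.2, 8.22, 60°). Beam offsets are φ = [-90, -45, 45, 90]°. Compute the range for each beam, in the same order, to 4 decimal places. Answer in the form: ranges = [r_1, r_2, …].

ranges = [3.2332, 2.8988, 0.8075, 1.5600]

beam 1: φ=-90°, α=330°
  d=(0.8660,-0.5000)  start (3,8)  tX=0.9238 tY=0.4400  stride 1/|dx|=1.1547 1/|dy|=2.0000
    cross y-line → (3,7), t=0.4400
    cross x-line → (4,7), t=0.9238
    cross x-line → (5,7), t=2.0785
    cross y-line → (5,6), t=2.4400
    cross x-line → (6,6), t=3.2332 (wall)
  → r_1 = 3.2332
beam 2: φ=-45°, α=15°
  d=(0.9659,0.2588)  start (3,8)  tX=0.8282 tY=3.0137  stride 1/|dx|=1.0353 1/|dy|=3.8637
    cross x-line → (4,8), t=0.8282
    cross x-line → (5,8), t=1.8635
    cross x-line → (6,8), t=2.8988 (wall)
  → r_2 = 2.8988
beam 3: φ=45°, α=105°
  d=(-0.2588,0.9659)  start (3,8)  tX=0.7727 tY=0.8075  stride 1/|dx|=3.8637 1/|dy|=1.0353
    cross x-line → (2,8), t=0.7727
    cross y-line → (2,9), t=0.8075 (wall)
  → r_3 = 0.8075
beam 4: φ=90°, α=150°
  d=(-0.8660,0.5000)  start (3,8)  tX=0.2309 tY=1.5600  stride 1/|dx|=1.1547 1/|dy|=2.0000
    cross x-line → (2,8), t=0.2309
    cross x-line → (1,8), t=1.3856
    cross y-line → (1,9), t=1.5600 (wall)
  → r_4 = 1.5600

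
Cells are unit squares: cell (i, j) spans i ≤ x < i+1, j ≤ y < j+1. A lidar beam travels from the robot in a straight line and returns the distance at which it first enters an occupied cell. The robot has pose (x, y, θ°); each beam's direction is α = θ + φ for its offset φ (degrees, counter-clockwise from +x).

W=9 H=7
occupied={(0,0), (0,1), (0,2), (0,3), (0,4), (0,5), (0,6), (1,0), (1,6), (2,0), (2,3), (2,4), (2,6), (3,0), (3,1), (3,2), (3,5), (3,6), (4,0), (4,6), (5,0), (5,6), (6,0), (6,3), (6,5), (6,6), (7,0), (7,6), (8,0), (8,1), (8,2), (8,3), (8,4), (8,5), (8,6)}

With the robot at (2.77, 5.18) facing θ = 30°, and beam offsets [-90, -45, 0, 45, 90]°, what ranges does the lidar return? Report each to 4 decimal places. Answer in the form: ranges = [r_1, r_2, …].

ranges = [0.2078, 0.2381, 0.2656, 0.8489, 0.9469]

beam 1: φ=-90°, α=300°
  dir = (cos 300°, sin 300°) = (0.5000, -0.8660); from cell (2,5)
  next x-line at t=0.4600, next y-line at t=0.2078; Δt_x=2.0000, Δt_y=1.1547
    y: enter (2,4) at t=0.2078 ← occupied
  → r_1 = 0.2078
beam 2: φ=-45°, α=345°
  dir = (cos 345°, sin 345°) = (0.9659, -0.2588); from cell (2,5)
  next x-line at t=0.2381, next y-line at t=0.6955; Δt_x=1.0353, Δt_y=3.8637
    x: enter (3,5) at t=0.2381 ← occupied
  → r_2 = 0.2381
beam 3: φ=0°, α=30°
  dir = (cos 30°, sin 30°) = (0.8660, 0.5000); from cell (2,5)
  next x-line at t=0.2656, next y-line at t=1.6400; Δt_x=1.1547, Δt_y=2.0000
    x: enter (3,5) at t=0.2656 ← occupied
  → r_3 = 0.2656
beam 4: φ=45°, α=75°
  dir = (cos 75°, sin 75°) = (0.2588, 0.9659); from cell (2,5)
  next x-line at t=0.8887, next y-line at t=0.8489; Δt_x=3.8637, Δt_y=1.0353
    y: enter (2,6) at t=0.8489 ← occupied
  → r_4 = 0.8489
beam 5: φ=90°, α=120°
  dir = (cos 120°, sin 120°) = (-0.5000, 0.8660); from cell (2,5)
  next x-line at t=1.5400, next y-line at t=0.9469; Δt_x=2.0000, Δt_y=1.1547
    y: enter (2,6) at t=0.9469 ← occupied
  → r_5 = 0.9469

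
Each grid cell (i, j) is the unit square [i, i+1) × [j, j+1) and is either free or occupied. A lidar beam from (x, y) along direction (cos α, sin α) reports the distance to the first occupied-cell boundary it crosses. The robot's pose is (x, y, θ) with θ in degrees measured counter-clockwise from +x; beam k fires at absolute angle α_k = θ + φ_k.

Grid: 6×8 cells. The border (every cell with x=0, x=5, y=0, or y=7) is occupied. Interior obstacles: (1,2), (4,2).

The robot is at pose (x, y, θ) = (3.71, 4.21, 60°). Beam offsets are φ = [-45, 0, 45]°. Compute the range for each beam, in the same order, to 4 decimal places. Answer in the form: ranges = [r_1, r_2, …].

ranges = [1.3355, 2.5800, 2.8884]

beam 1: φ=-45°, α=15°
  direction (0.9659, 0.2588); cell (3,4); t to first gridline: x 0.3002, y 3.0523 (then +1.0353 / +3.8637)
    (4,4) via x @ 0.3002
    (5,4) via x @ 1.3355  # hit
  → r_1 = 1.3355
beam 2: φ=0°, α=60°
  direction (0.5000, 0.8660); cell (3,4); t to first gridline: x 0.5800, y 0.9122 (then +2.0000 / +1.1547)
    (4,4) via x @ 0.5800
    (4,5) via y @ 0.9122
    (4,6) via y @ 2.0669
    (5,6) via x @ 2.5800  # hit
  → r_2 = 2.5800
beam 3: φ=45°, α=105°
  direction (-0.2588, 0.9659); cell (3,4); t to first gridline: x 2.7432, y 0.8179 (then +3.8637 / +1.0353)
    (3,5) via y @ 0.8179
    (3,6) via y @ 1.8531
    (2,6) via x @ 2.7432
    (2,7) via y @ 2.8884  # hit
  → r_3 = 2.8884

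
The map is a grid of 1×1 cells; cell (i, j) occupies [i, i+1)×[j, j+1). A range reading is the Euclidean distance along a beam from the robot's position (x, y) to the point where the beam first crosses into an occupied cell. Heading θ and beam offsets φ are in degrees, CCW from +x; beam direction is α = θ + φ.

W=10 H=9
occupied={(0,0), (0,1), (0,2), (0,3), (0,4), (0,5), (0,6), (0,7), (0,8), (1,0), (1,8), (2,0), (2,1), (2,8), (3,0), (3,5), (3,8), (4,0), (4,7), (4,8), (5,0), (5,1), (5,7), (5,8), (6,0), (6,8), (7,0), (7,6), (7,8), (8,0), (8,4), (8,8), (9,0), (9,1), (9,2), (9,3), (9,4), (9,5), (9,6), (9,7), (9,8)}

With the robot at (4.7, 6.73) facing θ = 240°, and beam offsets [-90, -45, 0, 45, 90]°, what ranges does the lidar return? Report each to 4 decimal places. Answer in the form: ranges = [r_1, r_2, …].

ranges = [0.5400, 3.8305, 1.4000, 4.8969, 3.8105]

beam 1: φ=-90°, α=150°
  direction (-0.8660, 0.5000); cell (4,6); t to first gridline: x 0.8083, y 0.5400 (then +1.1547 / +2.0000)
    (4,7) via y @ 0.5400  # hit
  → r_1 = 0.5400
beam 2: φ=-45°, α=195°
  direction (-0.9659, -0.2588); cell (4,6); t to first gridline: x 0.7247, y 2.8205 (then +1.0353 / +3.8637)
    (3,6) via x @ 0.7247
    (2,6) via x @ 1.7600
    (1,6) via x @ 2.7952
    (1,5) via y @ 2.8205
    (0,5) via x @ 3.8305  # hit
  → r_2 = 3.8305
beam 3: φ=0°, α=240°
  direction (-0.5000, -0.8660); cell (4,6); t to first gridline: x 1.4000, y 0.8429 (then +2.0000 / +1.1547)
    (4,5) via y @ 0.8429
    (3,5) via x @ 1.4000  # hit
  → r_3 = 1.4000
beam 4: φ=45°, α=285°
  direction (0.2588, -0.9659); cell (4,6); t to first gridline: x 1.1591, y 0.7558 (then +3.8637 / +1.0353)
    (4,5) via y @ 0.7558
    (5,5) via x @ 1.1591
    (5,4) via y @ 1.7910
    (5,3) via y @ 2.8263
    (5,2) via y @ 3.8616
    (5,1) via y @ 4.8969  # hit
  → r_4 = 4.8969
beam 5: φ=90°, α=330°
  direction (0.8660, -0.5000); cell (4,6); t to first gridline: x 0.3464, y 1.4600 (then +1.1547 / +2.0000)
    (5,6) via x @ 0.3464
    (5,5) via y @ 1.4600
    (6,5) via x @ 1.5011
    (7,5) via x @ 2.6558
    (7,4) via y @ 3.4600
    (8,4) via x @ 3.8105  # hit
  → r_5 = 3.8105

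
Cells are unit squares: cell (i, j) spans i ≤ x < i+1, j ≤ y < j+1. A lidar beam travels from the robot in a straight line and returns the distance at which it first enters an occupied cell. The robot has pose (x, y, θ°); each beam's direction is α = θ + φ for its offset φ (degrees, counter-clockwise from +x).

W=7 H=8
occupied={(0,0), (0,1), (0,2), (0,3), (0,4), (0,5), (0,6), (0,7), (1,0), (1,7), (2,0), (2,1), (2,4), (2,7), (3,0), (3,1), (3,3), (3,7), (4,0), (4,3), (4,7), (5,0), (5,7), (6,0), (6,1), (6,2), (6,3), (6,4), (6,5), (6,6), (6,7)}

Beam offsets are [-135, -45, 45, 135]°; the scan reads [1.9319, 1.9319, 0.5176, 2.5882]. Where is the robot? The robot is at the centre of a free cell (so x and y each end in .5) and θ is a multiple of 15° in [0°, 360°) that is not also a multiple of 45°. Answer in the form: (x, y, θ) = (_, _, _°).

(x, y, θ) = (5.5, 4.5, 330°)

Enumerate (i+0.5, j+0.5, θ) over the 25 free cells and 16 admissible headings. For each, cast all 4 beams and compare to the given ranges.
  (1.5, 3.5, 60°): beam 2 = 1.5529 ≠ 1.9319 ✗
  (5.5, 3.5, 120°): beam 1 = 0.5176 ≠ 1.9319 ✗
  (5.5, 1.5, 60°): beam 1 = 0.5176 ≠ 1.9319 ✗
  (2.5, 3.5, 210°): beam 1 = 0.5176 ≠ 1.9319 ✗
  …
  (5.5, 4.5, 330°): r_1=1.9319, r_2=1.9319, r_3=0.5176, r_4=2.5882 — all match ✓
Unique over the lattice → pose = (5.5, 4.5, 330°).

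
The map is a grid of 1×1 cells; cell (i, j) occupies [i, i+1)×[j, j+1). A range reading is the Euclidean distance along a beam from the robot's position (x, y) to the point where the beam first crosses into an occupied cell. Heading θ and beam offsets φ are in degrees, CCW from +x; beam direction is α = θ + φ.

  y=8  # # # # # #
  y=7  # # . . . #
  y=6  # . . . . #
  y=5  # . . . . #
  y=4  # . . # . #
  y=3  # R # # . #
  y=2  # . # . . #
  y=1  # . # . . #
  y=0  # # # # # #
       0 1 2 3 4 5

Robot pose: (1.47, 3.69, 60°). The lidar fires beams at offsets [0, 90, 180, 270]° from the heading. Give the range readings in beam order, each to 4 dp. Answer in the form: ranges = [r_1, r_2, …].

ranges = [4.9768, 0.5427, 0.9400, 0.6120]

beam 1: φ=0°, α=60°
  cosα=0.5000 sinα=0.8660 | (1,3) | tMaxX 1.0600 tMaxY 0.3580 | tΔX 2.0000 tΔY 1.1547
    t=0.3580 [y] (1,4)
    t=1.0600 [x] (2,4)
    t=1.5127 [y] (2,5)
    t=2.6674 [y] (2,6)
    t=3.0600 [x] (3,6)
    t=3.8221 [y] (3,7)
    t=4.9768 [y] (3,8) — stop
  → r_1 = 4.9768
beam 2: φ=90°, α=150°
  cosα=-0.8660 sinα=0.5000 | (1,3) | tMaxX 0.5427 tMaxY 0.6200 | tΔX 1.1547 tΔY 2.0000
    t=0.5427 [x] (0,3) — stop
  → r_2 = 0.5427
beam 3: φ=180°, α=240°
  cosα=-0.5000 sinα=-0.8660 | (1,3) | tMaxX 0.9400 tMaxY 0.7967 | tΔX 2.0000 tΔY 1.1547
    t=0.7967 [y] (1,2)
    t=0.9400 [x] (0,2) — stop
  → r_3 = 0.9400
beam 4: φ=270°, α=330°
  cosα=0.8660 sinα=-0.5000 | (1,3) | tMaxX 0.6120 tMaxY 1.3800 | tΔX 1.1547 tΔY 2.0000
    t=0.6120 [x] (2,3) — stop
  → r_4 = 0.6120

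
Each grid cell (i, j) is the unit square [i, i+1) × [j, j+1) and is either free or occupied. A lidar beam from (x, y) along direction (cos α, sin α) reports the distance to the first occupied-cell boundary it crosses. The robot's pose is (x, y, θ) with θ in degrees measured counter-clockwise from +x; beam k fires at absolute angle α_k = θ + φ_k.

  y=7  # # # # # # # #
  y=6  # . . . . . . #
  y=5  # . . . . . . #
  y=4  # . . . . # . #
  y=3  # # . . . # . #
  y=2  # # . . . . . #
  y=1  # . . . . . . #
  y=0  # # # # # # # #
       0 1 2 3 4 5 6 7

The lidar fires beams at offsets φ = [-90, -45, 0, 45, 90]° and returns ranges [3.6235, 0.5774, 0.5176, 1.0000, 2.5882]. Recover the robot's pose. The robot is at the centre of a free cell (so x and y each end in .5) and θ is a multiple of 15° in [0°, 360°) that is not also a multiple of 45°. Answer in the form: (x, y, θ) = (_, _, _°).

Candidates: 32 free-cell centres × 16 headings = 512 poses. Raycast each; keep the one whose scan matches to 4 dp.
  (4.5, 2.5, 210°): beam 1 = 5.1962 ≠ 3.6235 ✗
  (2.5, 5.5, 195°): beam 1 = 1.5529 ≠ 3.6235 ✗
  (1.5, 1.5, 30°): beam 1 = 0.5774 ≠ 3.6235 ✗
  (6.5, 4.5, 210°): beam 1 = 2.8868 ≠ 3.6235 ✗
  (2.5, 1.5, 345°): beam 1 = 0.5176 ≠ 3.6235 ✗
  …
  (2.5, 3.5, 195°): r_1=3.6235, r_2=0.5774, r_3=0.5176, r_4=1.0000, r_5=2.5882 — all match ✓
Unique over the lattice → pose = (2.5, 3.5, 195°).

(x, y, θ) = (2.5, 3.5, 195°)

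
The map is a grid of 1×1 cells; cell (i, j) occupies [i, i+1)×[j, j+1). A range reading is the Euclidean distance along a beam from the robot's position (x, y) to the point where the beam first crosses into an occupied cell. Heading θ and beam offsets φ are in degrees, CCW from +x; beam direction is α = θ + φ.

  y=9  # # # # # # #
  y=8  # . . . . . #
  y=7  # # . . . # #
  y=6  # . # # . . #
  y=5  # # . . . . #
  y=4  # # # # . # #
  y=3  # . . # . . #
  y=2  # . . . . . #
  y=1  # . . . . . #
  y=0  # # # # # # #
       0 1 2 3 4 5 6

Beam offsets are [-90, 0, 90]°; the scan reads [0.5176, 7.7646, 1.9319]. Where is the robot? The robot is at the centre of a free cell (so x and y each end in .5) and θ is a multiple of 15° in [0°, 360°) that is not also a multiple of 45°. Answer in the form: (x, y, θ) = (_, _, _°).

(x, y, θ) = (5.5, 1.5, 105°)

Candidates: 30 free-cell centres × 16 headings = 480 poses. Raycast each; keep the one whose scan matches to 4 dp.
  (1.5, 8.5, 255°): beam 2 = 0.5176 ≠ 7.7646 ✗
  (4.5, 6.5, 165°): beam 1 = 2.5882 ≠ 0.5176 ✗
  (4.5, 2.5, 165°): beam 1 = 1.9319 ≠ 0.5176 ✗
  (4.5, 7.5, 285°): beam 1 = 1.9319 ≠ 0.5176 ✗
  (2.5, 1.5, 60°): beam 1 = 1.0000 ≠ 0.5176 ✗
  …
  (5.5, 1.5, 105°): r_1=0.5176, r_2=7.7646, r_3=1.9319 — all match ✓
No second candidate reproduces the full scan.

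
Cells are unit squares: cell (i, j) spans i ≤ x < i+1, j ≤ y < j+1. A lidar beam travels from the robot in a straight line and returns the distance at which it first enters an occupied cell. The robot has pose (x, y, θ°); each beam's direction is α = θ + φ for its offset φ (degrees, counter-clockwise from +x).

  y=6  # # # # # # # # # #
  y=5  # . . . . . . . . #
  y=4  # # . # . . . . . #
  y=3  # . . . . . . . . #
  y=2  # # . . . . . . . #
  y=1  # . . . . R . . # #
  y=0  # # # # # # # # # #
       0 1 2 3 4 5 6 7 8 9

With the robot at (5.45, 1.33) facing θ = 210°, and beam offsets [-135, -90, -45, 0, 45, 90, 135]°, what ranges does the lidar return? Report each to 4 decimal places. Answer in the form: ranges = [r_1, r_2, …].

beam 1: φ=-135°, α=75°
  d=(0.2588,0.9659)  start (5,1)  tX=2.1250 tY=0.6936  stride 1/|dx|=3.8637 1/|dy|=1.0353
    cross y-line → (5,2), t=0.6936
    cross y-line → (5,3), t=1.7289
    cross x-line → (6,3), t=2.1250
    cross y-line → (6,4), t=2.7642
    cross y-line → (6,5), t=3.7995
    cross y-line → (6,6), t=4.8347 (wall)
  → r_1 = 4.8347
beam 2: φ=-90°, α=120°
  d=(-0.5000,0.8660)  start (5,1)  tX=0.9000 tY=0.7736  stride 1/|dx|=2.0000 1/|dy|=1.1547
    cross y-line → (5,2), t=0.7736
    cross x-line → (4,2), t=0.9000
    cross y-line → (4,3), t=1.9283
    cross x-line → (3,3), t=2.9000
    cross y-line → (3,4), t=3.0831 (wall)
  → r_2 = 3.0831
beam 3: φ=-45°, α=165°
  d=(-0.9659,0.2588)  start (5,1)  tX=0.4659 tY=2.5887  stride 1/|dx|=1.0353 1/|dy|=3.8637
    cross x-line → (4,1), t=0.4659
    cross x-line → (3,1), t=1.5012
    cross x-line → (2,1), t=2.5364
    cross y-line → (2,2), t=2.5887
    cross x-line → (1,2), t=3.5717 (wall)
  → r_3 = 3.5717
beam 4: φ=0°, α=210°
  d=(-0.8660,-0.5000)  start (5,1)  tX=0.5196 tY=0.6600  stride 1/|dx|=1.1547 1/|dy|=2.0000
    cross x-line → (4,1), t=0.5196
    cross y-line → (4,0), t=0.6600 (wall)
  → r_4 = 0.6600
beam 5: φ=45°, α=255°
  d=(-0.2588,-0.9659)  start (5,1)  tX=1.7387 tY=0.3416  stride 1/|dx|=3.8637 1/|dy|=1.0353
    cross y-line → (5,0), t=0.3416 (wall)
  → r_5 = 0.3416
beam 6: φ=90°, α=300°
  d=(0.5000,-0.8660)  start (5,1)  tX=1.1000 tY=0.3811  stride 1/|dx|=2.0000 1/|dy|=1.1547
    cross y-line → (5,0), t=0.3811 (wall)
  → r_6 = 0.3811
beam 7: φ=135°, α=345°
  d=(0.9659,-0.2588)  start (5,1)  tX=0.5694 tY=1.2750  stride 1/|dx|=1.0353 1/|dy|=3.8637
    cross x-line → (6,1), t=0.5694
    cross y-line → (6,0), t=1.2750 (wall)
  → r_7 = 1.2750

ranges = [4.8347, 3.0831, 3.5717, 0.6600, 0.3416, 0.3811, 1.2750]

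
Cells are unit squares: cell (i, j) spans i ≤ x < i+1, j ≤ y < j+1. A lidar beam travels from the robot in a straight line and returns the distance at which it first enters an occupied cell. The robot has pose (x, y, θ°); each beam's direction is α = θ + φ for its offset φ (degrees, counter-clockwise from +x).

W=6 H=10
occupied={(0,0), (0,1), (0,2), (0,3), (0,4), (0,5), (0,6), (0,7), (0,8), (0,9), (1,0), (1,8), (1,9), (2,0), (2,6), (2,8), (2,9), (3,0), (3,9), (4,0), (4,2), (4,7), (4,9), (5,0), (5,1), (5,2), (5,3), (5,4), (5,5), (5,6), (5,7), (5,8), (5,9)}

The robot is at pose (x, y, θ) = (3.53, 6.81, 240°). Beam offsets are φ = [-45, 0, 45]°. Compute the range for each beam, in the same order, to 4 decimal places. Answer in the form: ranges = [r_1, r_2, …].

beam 1: φ=-45°, α=195°
  cosα=-0.9659 sinα=-0.2588 | (3,6) | tMaxX 0.5487 tMaxY 3.1296 | tΔX 1.0353 tΔY 3.8637
    t=0.5487 [x] (2,6) — stop
  → r_1 = 0.5487
beam 2: φ=0°, α=240°
  cosα=-0.5000 sinα=-0.8660 | (3,6) | tMaxX 1.0600 tMaxY 0.9353 | tΔX 2.0000 tΔY 1.1547
    t=0.9353 [y] (3,5)
    t=1.0600 [x] (2,5)
    t=2.0900 [y] (2,4)
    t=3.0600 [x] (1,4)
    t=3.2447 [y] (1,3)
    t=4.3994 [y] (1,2)
    t=5.0600 [x] (0,2) — stop
  → r_2 = 5.0600
beam 3: φ=45°, α=285°
  cosα=0.2588 sinα=-0.9659 | (3,6) | tMaxX 1.8159 tMaxY 0.8386 | tΔX 3.8637 tΔY 1.0353
    t=0.8386 [y] (3,5)
    t=1.8159 [x] (4,5)
    t=1.8738 [y] (4,4)
    t=2.9091 [y] (4,3)
    t=3.9444 [y] (4,2) — stop
  → r_3 = 3.9444

ranges = [0.5487, 5.0600, 3.9444]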